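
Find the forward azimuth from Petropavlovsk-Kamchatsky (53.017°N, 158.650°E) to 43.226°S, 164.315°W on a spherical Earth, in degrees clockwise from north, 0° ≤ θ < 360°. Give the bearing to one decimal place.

Δλ = -164.315 − 158.650 = -322.965°; wrapped into (−180°, 180°]: 37.035°.
θ = atan2( sin Δλ · cos φ₂ , cos φ₁ · sin φ₂ − sin φ₁ · cos φ₂ · cos Δλ )
  = atan2(0.43887, -0.87665) = 153.406° → normalised to [0°, 360°): 153.406°.

153.4°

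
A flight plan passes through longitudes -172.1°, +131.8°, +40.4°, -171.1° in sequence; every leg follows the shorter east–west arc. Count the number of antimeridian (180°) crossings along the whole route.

2

Leg 1: -172.1° → +131.8°, shortest Δλ = -56.1° (west) — crosses 180°.
Leg 2: +131.8° → +40.4°, shortest Δλ = -91.4° (west) — does not cross 180°.
Leg 3: +40.4° → -171.1°, shortest Δλ = 148.5° (east) — crosses 180°.
Total crossings: 2.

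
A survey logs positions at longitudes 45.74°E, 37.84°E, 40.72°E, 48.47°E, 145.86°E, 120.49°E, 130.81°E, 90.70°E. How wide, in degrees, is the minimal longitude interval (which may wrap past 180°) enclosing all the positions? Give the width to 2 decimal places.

Sort the longitudes: +37.84°, +40.72°, +45.74°, +48.47°, +90.70°, +120.49°, +130.81°, +145.86°.
Eastward gaps between consecutive values (wrapping around): 2.88°, 5.02°, 2.73°, 42.23°, 29.79°, 10.32°, 15.05°, 251.98°.
Largest gap = 251.98° ⇒ minimal covering band is its complement: 360° − 251.98° = 108.02°.
Band runs from +37.84° eastward to +145.86°.

108.02°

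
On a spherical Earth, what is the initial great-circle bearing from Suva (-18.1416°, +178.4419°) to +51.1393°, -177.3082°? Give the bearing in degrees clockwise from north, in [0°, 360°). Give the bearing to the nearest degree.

3°

Δλ = -177.3082 − 178.4419 = -355.7501°; wrapped into (−180°, 180°]: 4.2499°.
θ = atan2( sin Δλ · cos φ₂ , cos φ₁ · sin φ₂ − sin φ₁ · cos φ₂ · cos Δλ )
  = atan2(0.04650, 0.93479) = 2.848° → normalised to [0°, 360°): 2.848°.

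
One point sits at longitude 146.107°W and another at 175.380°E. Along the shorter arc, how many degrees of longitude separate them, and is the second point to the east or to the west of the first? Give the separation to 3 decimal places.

Raw difference: 175.380 − -146.107 = 321.487°.
Normalise into (−180°, 180°]: 321.487° − 360° = -38.513°.
Negative ⇒ the second point lies to the west; separation 38.513°.

38.513° west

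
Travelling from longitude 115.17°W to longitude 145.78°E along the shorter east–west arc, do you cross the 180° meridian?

Naïve |145.78 − -115.17| = 260.95° > 180°, so the shorter arc goes the other way round — across 180°.
Signed shortest Δλ = ((145.78 − -115.17 + 180) mod 360) − 180 = -99.05°.
Going west by 99.05° from -115.17° passes through 180° before reaching +145.78°.

Yes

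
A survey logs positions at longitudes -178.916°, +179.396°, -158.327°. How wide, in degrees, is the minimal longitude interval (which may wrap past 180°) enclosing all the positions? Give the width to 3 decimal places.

Sort the longitudes: -178.916°, -158.327°, +179.396°.
Eastward gaps between consecutive values (wrapping around): 20.589°, 337.723°, 1.688°.
Largest gap = 337.723° ⇒ minimal covering band is its complement: 360° − 337.723° = 22.277°.
Band runs from +179.396° eastward to -158.327°, crossing the antimeridian.

22.277°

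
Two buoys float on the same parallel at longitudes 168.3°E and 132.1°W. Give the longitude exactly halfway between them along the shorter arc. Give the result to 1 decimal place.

Signed shortest Δλ from +168.3° to -132.1° is +59.6°.
Midpoint longitude = +168.3° + (+59.6°)/2 = +168.3° + 29.8° = +198.1°.
Normalise into (−180°, 180°]: -161.9°.
(The naïve average (+168.3 + -132.1)/2 = 18.1° is on the wrong side of the globe.)

161.9°W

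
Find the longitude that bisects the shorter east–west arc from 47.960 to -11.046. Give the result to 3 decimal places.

+18.457°

Signed shortest Δλ from +47.960° to -11.046° is -59.006°.
Midpoint longitude = +47.960° + (-59.006°)/2 = +47.960° − 29.503° = +18.457°.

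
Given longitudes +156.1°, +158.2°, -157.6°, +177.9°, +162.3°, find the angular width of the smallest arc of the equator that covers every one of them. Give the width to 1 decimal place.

Sort the longitudes: -157.6°, +156.1°, +158.2°, +162.3°, +177.9°.
Eastward gaps between consecutive values (wrapping around): 313.7°, 2.1°, 4.1°, 15.6°, 24.5°.
Largest gap = 313.7° ⇒ minimal covering band is its complement: 360° − 313.7° = 46.3°.
Band runs from +156.1° eastward to -157.6°, crossing the antimeridian.

46.3°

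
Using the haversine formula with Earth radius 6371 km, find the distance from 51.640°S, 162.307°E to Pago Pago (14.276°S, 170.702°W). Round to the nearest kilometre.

Δλ = -170.702 − 162.307 = -333.009°; wrapped into (−180°, 180°]: 26.991°.
Δφ = -14.276 − -51.640 = 37.364°.
a = sin²(Δφ/2) + cos φ₁ · cos φ₂ · sin²(Δλ/2) = 0.135357.
c = 2·atan2(√a, √(1−a)) = 0.75352 rad → d = 6371·c ≈ 4800.66 km.

4801 km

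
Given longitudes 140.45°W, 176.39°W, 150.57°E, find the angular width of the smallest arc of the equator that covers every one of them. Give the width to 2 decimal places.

68.98°

Sort the longitudes: -176.39°, -140.45°, +150.57°.
Eastward gaps between consecutive values (wrapping around): 35.94°, 291.02°, 33.04°.
Largest gap = 291.02° ⇒ minimal covering band is its complement: 360° − 291.02° = 68.98°.
Band runs from +150.57° eastward to -140.45°, crossing the antimeridian.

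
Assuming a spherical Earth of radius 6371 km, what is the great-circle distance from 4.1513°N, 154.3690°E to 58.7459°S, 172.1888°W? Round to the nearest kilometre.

7593 km

Δλ = -172.1888 − 154.3690 = -326.5578°; wrapped into (−180°, 180°]: 33.4422°.
Δφ = -58.7459 − 4.1513 = -62.8972°.
a = sin²(Δφ/2) + cos φ₁ · cos φ₂ · sin²(Δλ/2) = 0.315042.
c = 2·atan2(√a, √(1−a)) = 1.19188 rad → d = 6371·c ≈ 7593.45 km.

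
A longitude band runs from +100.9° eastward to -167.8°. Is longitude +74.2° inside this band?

No

Band width going east from +100.9° to -167.8°: ((-167.8 − 100.9) mod 360) = 91.3°.
Offset of +74.2° east of the west edge: ((74.2 − 100.9) mod 360) = 333.3°.
333.3° > 91.3° ⇒ outside.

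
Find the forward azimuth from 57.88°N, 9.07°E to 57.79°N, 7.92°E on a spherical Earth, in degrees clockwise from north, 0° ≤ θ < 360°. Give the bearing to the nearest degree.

262°

Δλ = 7.92 − 9.07 = -1.15°.
θ = atan2( sin Δλ · cos φ₂ , cos φ₁ · sin φ₂ − sin φ₁ · cos φ₂ · cos Δλ )
  = atan2(-0.01070, -0.00148) = -97.876° → normalised to [0°, 360°): 262.124°.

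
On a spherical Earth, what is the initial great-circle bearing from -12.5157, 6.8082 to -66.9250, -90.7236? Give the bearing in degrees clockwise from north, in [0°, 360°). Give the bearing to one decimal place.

Δλ = -90.7236 − 6.8082 = -97.5318°.
θ = atan2( sin Δλ · cos φ₂ , cos φ₁ · sin φ₂ − sin φ₁ · cos φ₂ · cos Δλ )
  = atan2(-0.38855, -0.90926) = -156.862° → normalised to [0°, 360°): 203.138°.

203.1°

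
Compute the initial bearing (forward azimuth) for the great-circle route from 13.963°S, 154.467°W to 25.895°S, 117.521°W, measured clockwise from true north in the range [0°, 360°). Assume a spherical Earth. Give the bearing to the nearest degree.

Δλ = -117.521 − -154.467 = 36.946°.
θ = atan2( sin Δλ · cos φ₂ , cos φ₁ · sin φ₂ − sin φ₁ · cos φ₂ · cos Δλ )
  = atan2(0.54071, -0.25034) = 114.843° → normalised to [0°, 360°): 114.843°.

115°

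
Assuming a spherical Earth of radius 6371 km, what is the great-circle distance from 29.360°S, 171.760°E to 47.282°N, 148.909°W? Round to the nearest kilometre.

9388 km

Δλ = -148.909 − 171.760 = -320.669°; wrapped into (−180°, 180°]: 39.331°.
Δφ = 47.282 − -29.360 = 76.642°.
a = sin²(Δφ/2) + cos φ₁ · cos φ₂ · sin²(Δλ/2) = 0.451443.
c = 2·atan2(√a, √(1−a)) = 1.47353 rad → d = 6371·c ≈ 9387.85 km.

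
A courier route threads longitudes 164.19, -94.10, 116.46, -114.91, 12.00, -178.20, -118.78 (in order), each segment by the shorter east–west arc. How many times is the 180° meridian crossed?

4

Leg 1: +164.19° → -94.10°, shortest Δλ = 101.71° (east) — crosses 180°.
Leg 2: -94.10° → +116.46°, shortest Δλ = -149.44° (west) — crosses 180°.
Leg 3: +116.46° → -114.91°, shortest Δλ = 128.63° (east) — crosses 180°.
Leg 4: -114.91° → +12.00°, shortest Δλ = 126.91° (east) — does not cross 180°.
Leg 5: +12.00° → -178.20°, shortest Δλ = 169.8° (east) — crosses 180°.
Leg 6: -178.20° → -118.78°, shortest Δλ = 59.42° (east) — does not cross 180°.
Total crossings: 4.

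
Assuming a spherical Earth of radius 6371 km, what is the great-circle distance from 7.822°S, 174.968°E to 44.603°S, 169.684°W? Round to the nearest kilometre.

4350 km

Δλ = -169.684 − 174.968 = -344.652°; wrapped into (−180°, 180°]: 15.348°.
Δφ = -44.603 − -7.822 = -36.781°.
a = sin²(Δφ/2) + cos φ₁ · cos φ₂ · sin²(Δλ/2) = 0.112113.
c = 2·atan2(√a, √(1−a)) = 0.68286 rad → d = 6371·c ≈ 4350.47 km.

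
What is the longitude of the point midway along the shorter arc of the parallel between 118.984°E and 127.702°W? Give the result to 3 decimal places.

Signed shortest Δλ from +118.984° to -127.702° is +113.314°.
Midpoint longitude = +118.984° + (+113.314°)/2 = +118.984° + 56.657° = +175.641°.
(The naïve average (+118.984 + -127.702)/2 = -4.359° is on the wrong side of the globe.)

175.641°E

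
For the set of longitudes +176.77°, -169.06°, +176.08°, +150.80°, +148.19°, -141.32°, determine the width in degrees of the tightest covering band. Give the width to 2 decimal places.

70.49°

Sort the longitudes: -169.06°, -141.32°, +148.19°, +150.80°, +176.08°, +176.77°.
Eastward gaps between consecutive values (wrapping around): 27.74°, 289.51°, 2.61°, 25.28°, 0.69°, 14.17°.
Largest gap = 289.51° ⇒ minimal covering band is its complement: 360° − 289.51° = 70.49°.
Band runs from +148.19° eastward to -141.32°, crossing the antimeridian.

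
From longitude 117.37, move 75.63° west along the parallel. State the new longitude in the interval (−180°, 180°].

+41.74°

Start at +117.37°; shift −75.63° → +41.74°.
+41.74° already lies in (−180°, 180°].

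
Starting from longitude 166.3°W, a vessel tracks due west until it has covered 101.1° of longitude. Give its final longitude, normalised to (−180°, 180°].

Start at -166.3°; shift −101.1° → -267.4°.
-267.4° lies outside (−180°, 180°]; add 360° → +92.6°.

92.6°E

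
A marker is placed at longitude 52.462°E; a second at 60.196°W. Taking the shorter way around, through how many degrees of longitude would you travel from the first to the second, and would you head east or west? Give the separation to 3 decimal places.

Raw difference: -60.196 − 52.462 = -112.658°.
Normalise into (−180°, 180°]: -112.658° stays -112.658°.
Negative ⇒ the second point lies to the west; separation 112.658°.

112.658° west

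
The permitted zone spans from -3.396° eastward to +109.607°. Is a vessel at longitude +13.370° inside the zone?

Yes

Band width going east from -3.396° to +109.607°: ((109.607 − -3.396) mod 360) = 113.003°.
Offset of +13.370° east of the west edge: ((13.370 − -3.396) mod 360) = 16.766°.
16.766° ≤ 113.003° ⇒ inside.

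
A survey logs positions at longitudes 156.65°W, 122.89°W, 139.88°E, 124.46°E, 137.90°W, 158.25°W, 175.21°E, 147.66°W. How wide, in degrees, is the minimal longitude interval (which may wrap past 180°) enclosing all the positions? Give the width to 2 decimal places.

112.65°

Sort the longitudes: -158.25°, -156.65°, -147.66°, -137.90°, -122.89°, +124.46°, +139.88°, +175.21°.
Eastward gaps between consecutive values (wrapping around): 1.60°, 8.99°, 9.76°, 15.01°, 247.35°, 15.42°, 35.33°, 26.54°.
Largest gap = 247.35° ⇒ minimal covering band is its complement: 360° − 247.35° = 112.65°.
Band runs from +124.46° eastward to -122.89°, crossing the antimeridian.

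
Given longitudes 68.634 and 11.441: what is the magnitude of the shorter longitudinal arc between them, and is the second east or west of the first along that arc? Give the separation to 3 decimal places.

Raw difference: 11.441 − 68.634 = -57.193°.
Normalise into (−180°, 180°]: -57.193° stays -57.193°.
Negative ⇒ the second point lies to the west; separation 57.193°.

57.193° west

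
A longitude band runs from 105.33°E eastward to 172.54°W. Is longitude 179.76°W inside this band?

Band width going east from +105.33° to -172.54°: ((-172.54 − 105.33) mod 360) = 82.13°.
Offset of -179.76° east of the west edge: ((-179.76 − 105.33) mod 360) = 74.91°.
74.91° ≤ 82.13° ⇒ inside.

Yes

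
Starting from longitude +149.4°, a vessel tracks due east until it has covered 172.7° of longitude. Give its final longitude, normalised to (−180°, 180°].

-37.9°

Start at +149.4°; shift +172.7° → +322.1°.
+322.1° lies outside (−180°, 180°]; subtract 360° → -37.9°.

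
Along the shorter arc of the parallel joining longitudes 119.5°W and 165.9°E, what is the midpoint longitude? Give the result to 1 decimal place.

156.8°W

Signed shortest Δλ from -119.5° to +165.9° is -74.6°.
Midpoint longitude = -119.5° + (-74.6°)/2 = -119.5° − 37.3° = -156.8°.
(The naïve average (-119.5 + +165.9)/2 = 23.2° is on the wrong side of the globe.)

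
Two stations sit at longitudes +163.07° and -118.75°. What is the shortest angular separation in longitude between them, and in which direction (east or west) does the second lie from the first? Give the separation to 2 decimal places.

78.18° east

Raw difference: -118.75 − 163.07 = -281.82°.
Normalise into (−180°, 180°]: -281.82° + 360° = 78.18°.
Positive ⇒ the second point lies to the east; separation 78.18°.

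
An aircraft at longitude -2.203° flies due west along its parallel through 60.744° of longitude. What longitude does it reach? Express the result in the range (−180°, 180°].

Start at -2.203°; shift −60.744° → -62.947°.
-62.947° already lies in (−180°, 180°].

-62.947°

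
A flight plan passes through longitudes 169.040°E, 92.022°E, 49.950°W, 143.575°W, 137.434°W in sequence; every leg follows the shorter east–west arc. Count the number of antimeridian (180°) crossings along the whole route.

Leg 1: +169.040° → +92.022°, shortest Δλ = -77.018° (west) — does not cross 180°.
Leg 2: +92.022° → -49.950°, shortest Δλ = -141.972° (west) — does not cross 180°.
Leg 3: -49.950° → -143.575°, shortest Δλ = -93.625° (west) — does not cross 180°.
Leg 4: -143.575° → -137.434°, shortest Δλ = 6.141° (east) — does not cross 180°.
Total crossings: 0.

0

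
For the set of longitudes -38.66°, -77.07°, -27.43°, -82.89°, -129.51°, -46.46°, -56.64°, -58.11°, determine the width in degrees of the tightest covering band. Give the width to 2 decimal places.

102.08°

Sort the longitudes: -129.51°, -82.89°, -77.07°, -58.11°, -56.64°, -46.46°, -38.66°, -27.43°.
Eastward gaps between consecutive values (wrapping around): 46.62°, 5.82°, 18.96°, 1.47°, 10.18°, 7.80°, 11.23°, 257.92°.
Largest gap = 257.92° ⇒ minimal covering band is its complement: 360° − 257.92° = 102.08°.
Band runs from -129.51° eastward to -27.43°.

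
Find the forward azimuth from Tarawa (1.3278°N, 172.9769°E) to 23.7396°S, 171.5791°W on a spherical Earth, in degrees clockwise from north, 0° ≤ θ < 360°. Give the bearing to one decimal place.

Δλ = -171.5791 − 172.9769 = -344.5560°; wrapped into (−180°, 180°]: 15.4440°.
θ = atan2( sin Δλ · cos φ₂ , cos φ₁ · sin φ₂ − sin φ₁ · cos φ₂ · cos Δλ )
  = atan2(0.24376, -0.42292) = 150.042° → normalised to [0°, 360°): 150.042°.

150.0°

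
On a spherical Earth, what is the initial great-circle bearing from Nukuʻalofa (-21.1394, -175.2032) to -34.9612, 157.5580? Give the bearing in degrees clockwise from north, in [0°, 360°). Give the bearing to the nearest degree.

234°

Δλ = 157.5580 − -175.2032 = 332.7612°; wrapped into (−180°, 180°]: -27.2388°.
θ = atan2( sin Δλ · cos φ₂ , cos φ₁ · sin φ₂ − sin φ₁ · cos φ₂ · cos Δλ )
  = atan2(-0.37510, -0.27168) = -125.915° → normalised to [0°, 360°): 234.085°.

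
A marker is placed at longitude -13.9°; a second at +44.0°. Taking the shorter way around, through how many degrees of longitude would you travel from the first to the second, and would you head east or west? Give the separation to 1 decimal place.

Raw difference: 44.0 − -13.9 = 57.9°.
Normalise into (−180°, 180°]: 57.9° stays 57.9°.
Positive ⇒ the second point lies to the east; separation 57.9°.

57.9° east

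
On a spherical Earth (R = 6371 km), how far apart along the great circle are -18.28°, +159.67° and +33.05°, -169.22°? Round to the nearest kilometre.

6595 km

Δλ = -169.22 − 159.67 = -328.89°; wrapped into (−180°, 180°]: 31.11°.
Δφ = 33.05 − -18.28 = 51.33°.
a = sin²(Δφ/2) + cos φ₁ · cos φ₂ · sin²(Δλ/2) = 0.244817.
c = 2·atan2(√a, √(1−a)) = 1.03519 rad → d = 6371·c ≈ 6595.17 km.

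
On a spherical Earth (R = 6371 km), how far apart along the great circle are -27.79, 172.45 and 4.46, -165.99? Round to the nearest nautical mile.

2304 nmi

Δλ = -165.99 − 172.45 = -338.44°; wrapped into (−180°, 180°]: 21.56°.
Δφ = 4.46 − -27.79 = 32.25°.
a = sin²(Δφ/2) + cos φ₁ · cos φ₂ · sin²(Δλ/2) = 0.107991.
c = 2·atan2(√a, √(1−a)) = 0.66968 rad → d = 6371·c ≈ 4266.55 km ≈ 2303.75 nmi.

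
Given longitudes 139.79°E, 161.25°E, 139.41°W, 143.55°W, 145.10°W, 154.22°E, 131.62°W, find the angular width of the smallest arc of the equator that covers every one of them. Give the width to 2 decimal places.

Sort the longitudes: -145.10°, -143.55°, -139.41°, -131.62°, +139.79°, +154.22°, +161.25°.
Eastward gaps between consecutive values (wrapping around): 1.55°, 4.14°, 7.79°, 271.41°, 14.43°, 7.03°, 53.65°.
Largest gap = 271.41° ⇒ minimal covering band is its complement: 360° − 271.41° = 88.59°.
Band runs from +139.79° eastward to -131.62°, crossing the antimeridian.

88.59°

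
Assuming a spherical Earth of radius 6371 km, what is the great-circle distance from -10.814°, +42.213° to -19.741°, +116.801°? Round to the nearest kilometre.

8006 km

Δλ = 116.801 − 42.213 = 74.588°.
Δφ = -19.741 − -10.814 = -8.927°.
a = sin²(Δφ/2) + cos φ₁ · cos φ₂ · sin²(Δλ/2) = 0.345465.
c = 2·atan2(√a, √(1−a)) = 1.25658 rad → d = 6371·c ≈ 8005.68 km.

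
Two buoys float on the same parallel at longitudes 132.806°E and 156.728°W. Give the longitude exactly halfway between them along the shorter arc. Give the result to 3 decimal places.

Signed shortest Δλ from +132.806° to -156.728° is +70.466°.
Midpoint longitude = +132.806° + (+70.466°)/2 = +132.806° + 35.233° = +168.039°.
(The naïve average (+132.806 + -156.728)/2 = -11.961° is on the wrong side of the globe.)

168.039°E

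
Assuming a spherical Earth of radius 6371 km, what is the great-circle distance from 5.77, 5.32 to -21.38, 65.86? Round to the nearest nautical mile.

3916 nmi

Δλ = 65.86 − 5.32 = 60.54°.
Δφ = -21.38 − 5.77 = -27.15°.
a = sin²(Δφ/2) + cos φ₁ · cos φ₂ · sin²(Δλ/2) = 0.290500.
c = 2·atan2(√a, √(1−a)) = 1.13845 rad → d = 6371·c ≈ 7253.08 km ≈ 3916.35 nmi.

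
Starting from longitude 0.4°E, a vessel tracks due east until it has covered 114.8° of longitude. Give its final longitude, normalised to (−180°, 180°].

Start at +0.4°; shift +114.8° → +115.2°.
+115.2° already lies in (−180°, 180°].

115.2°E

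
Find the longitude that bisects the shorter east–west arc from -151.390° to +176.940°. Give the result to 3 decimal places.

Signed shortest Δλ from -151.390° to +176.940° is -31.670°.
Midpoint longitude = -151.390° + (-31.670°)/2 = -151.390° − 15.835° = -167.225°.
(The naïve average (-151.390 + +176.940)/2 = 12.775° is on the wrong side of the globe.)

-167.225°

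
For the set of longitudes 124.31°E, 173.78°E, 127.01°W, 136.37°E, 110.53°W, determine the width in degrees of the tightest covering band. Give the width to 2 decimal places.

125.16°

Sort the longitudes: -127.01°, -110.53°, +124.31°, +136.37°, +173.78°.
Eastward gaps between consecutive values (wrapping around): 16.48°, 234.84°, 12.06°, 37.41°, 59.21°.
Largest gap = 234.84° ⇒ minimal covering band is its complement: 360° − 234.84° = 125.16°.
Band runs from +124.31° eastward to -110.53°, crossing the antimeridian.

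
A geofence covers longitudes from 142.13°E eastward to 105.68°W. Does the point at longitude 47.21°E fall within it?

Band width going east from +142.13° to -105.68°: ((-105.68 − 142.13) mod 360) = 112.19°.
Offset of +47.21° east of the west edge: ((47.21 − 142.13) mod 360) = 265.08°.
265.08° > 112.19° ⇒ outside.

No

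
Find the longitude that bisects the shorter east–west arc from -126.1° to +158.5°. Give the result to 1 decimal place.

Signed shortest Δλ from -126.1° to +158.5° is -75.4°.
Midpoint longitude = -126.1° + (-75.4°)/2 = -126.1° − 37.7° = -163.8°.
(The naïve average (-126.1 + +158.5)/2 = 16.2° is on the wrong side of the globe.)

-163.8°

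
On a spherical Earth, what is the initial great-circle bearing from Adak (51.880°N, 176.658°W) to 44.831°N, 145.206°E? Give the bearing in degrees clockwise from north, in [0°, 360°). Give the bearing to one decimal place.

Δλ = 145.206 − -176.658 = 321.864°; wrapped into (−180°, 180°]: -38.136°.
θ = atan2( sin Δλ · cos φ₂ , cos φ₁ · sin φ₂ − sin φ₁ · cos φ₂ · cos Δλ )
  = atan2(-0.43795, -0.00363) = -90.474° → normalised to [0°, 360°): 269.526°.

269.5°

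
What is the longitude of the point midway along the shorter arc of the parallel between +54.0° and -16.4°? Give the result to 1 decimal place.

Signed shortest Δλ from +54.0° to -16.4° is -70.4°.
Midpoint longitude = +54.0° + (-70.4°)/2 = +54.0° − 35.2° = +18.8°.

+18.8°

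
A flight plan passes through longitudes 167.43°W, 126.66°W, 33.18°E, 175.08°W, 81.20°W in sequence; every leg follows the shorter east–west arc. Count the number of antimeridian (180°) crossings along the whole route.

1

Leg 1: -167.43° → -126.66°, shortest Δλ = 40.77° (east) — does not cross 180°.
Leg 2: -126.66° → +33.18°, shortest Δλ = 159.84° (east) — does not cross 180°.
Leg 3: +33.18° → -175.08°, shortest Δλ = 151.74° (east) — crosses 180°.
Leg 4: -175.08° → -81.20°, shortest Δλ = 93.88° (east) — does not cross 180°.
Total crossings: 1.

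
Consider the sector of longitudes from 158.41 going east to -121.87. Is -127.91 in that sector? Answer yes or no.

Band width going east from +158.41° to -121.87°: ((-121.87 − 158.41) mod 360) = 79.72°.
Offset of -127.91° east of the west edge: ((-127.91 − 158.41) mod 360) = 73.68°.
73.68° ≤ 79.72° ⇒ inside.

Yes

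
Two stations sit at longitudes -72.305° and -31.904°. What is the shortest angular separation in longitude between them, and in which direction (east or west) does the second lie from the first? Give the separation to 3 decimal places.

40.401° east

Raw difference: -31.904 − -72.305 = 40.401°.
Normalise into (−180°, 180°]: 40.401° stays 40.401°.
Positive ⇒ the second point lies to the east; separation 40.401°.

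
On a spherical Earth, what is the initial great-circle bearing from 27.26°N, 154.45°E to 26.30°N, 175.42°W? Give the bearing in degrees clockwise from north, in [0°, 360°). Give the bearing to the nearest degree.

85°

Δλ = -175.42 − 154.45 = -329.87°; wrapped into (−180°, 180°]: 30.13°.
θ = atan2( sin Δλ · cos φ₂ , cos φ₁ · sin φ₂ − sin φ₁ · cos φ₂ · cos Δλ )
  = atan2(0.45000, 0.03872) = 85.082° → normalised to [0°, 360°): 85.082°.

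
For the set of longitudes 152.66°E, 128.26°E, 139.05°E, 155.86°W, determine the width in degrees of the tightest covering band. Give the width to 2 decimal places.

75.88°

Sort the longitudes: -155.86°, +128.26°, +139.05°, +152.66°.
Eastward gaps between consecutive values (wrapping around): 284.12°, 10.79°, 13.61°, 51.48°.
Largest gap = 284.12° ⇒ minimal covering band is its complement: 360° − 284.12° = 75.88°.
Band runs from +128.26° eastward to -155.86°, crossing the antimeridian.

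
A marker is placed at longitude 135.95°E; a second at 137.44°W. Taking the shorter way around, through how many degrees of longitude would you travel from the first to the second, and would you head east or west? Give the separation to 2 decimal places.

Raw difference: -137.44 − 135.95 = -273.39°.
Normalise into (−180°, 180°]: -273.39° + 360° = 86.61°.
Positive ⇒ the second point lies to the east; separation 86.61°.

86.61° east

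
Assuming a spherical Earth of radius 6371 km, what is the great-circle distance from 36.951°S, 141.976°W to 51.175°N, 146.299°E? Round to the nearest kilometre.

12024 km

Δλ = 146.299 − -141.976 = 288.275°; wrapped into (−180°, 180°]: -71.725°.
Δφ = 51.175 − -36.951 = 88.126°.
a = sin²(Δφ/2) + cos φ₁ · cos φ₂ · sin²(Δλ/2) = 0.655605.
c = 2·atan2(√a, √(1−a)) = 1.88726 rad → d = 6371·c ≈ 12023.75 km.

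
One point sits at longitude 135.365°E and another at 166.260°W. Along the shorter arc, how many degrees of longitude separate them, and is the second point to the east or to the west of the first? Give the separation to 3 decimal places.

58.375° east

Raw difference: -166.260 − 135.365 = -301.625°.
Normalise into (−180°, 180°]: -301.625° + 360° = 58.375°.
Positive ⇒ the second point lies to the east; separation 58.375°.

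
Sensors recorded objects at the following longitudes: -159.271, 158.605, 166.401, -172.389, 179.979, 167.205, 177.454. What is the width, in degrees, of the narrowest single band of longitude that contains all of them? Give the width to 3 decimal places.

42.124°

Sort the longitudes: -172.389°, -159.271°, +158.605°, +166.401°, +167.205°, +177.454°, +179.979°.
Eastward gaps between consecutive values (wrapping around): 13.118°, 317.876°, 7.796°, 0.804°, 10.249°, 2.525°, 7.632°.
Largest gap = 317.876° ⇒ minimal covering band is its complement: 360° − 317.876° = 42.124°.
Band runs from +158.605° eastward to -159.271°, crossing the antimeridian.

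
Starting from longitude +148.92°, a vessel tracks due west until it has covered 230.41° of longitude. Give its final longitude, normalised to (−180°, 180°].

Start at +148.92°; shift −230.41° → -81.49°.
-81.49° already lies in (−180°, 180°].

-81.49°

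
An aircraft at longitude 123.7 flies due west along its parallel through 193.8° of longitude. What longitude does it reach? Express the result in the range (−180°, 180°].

-70.1°

Start at +123.7°; shift −193.8° → -70.1°.
-70.1° already lies in (−180°, 180°].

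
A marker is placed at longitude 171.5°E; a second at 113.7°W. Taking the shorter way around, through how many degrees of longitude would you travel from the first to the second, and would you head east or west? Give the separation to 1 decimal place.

Raw difference: -113.7 − 171.5 = -285.2°.
Normalise into (−180°, 180°]: -285.2° + 360° = 74.8°.
Positive ⇒ the second point lies to the east; separation 74.8°.

74.8° east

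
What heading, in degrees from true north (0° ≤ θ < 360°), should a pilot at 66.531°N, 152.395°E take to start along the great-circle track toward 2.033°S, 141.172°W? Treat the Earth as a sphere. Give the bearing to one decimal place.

112.6°

Δλ = -141.172 − 152.395 = -293.567°; wrapped into (−180°, 180°]: 66.433°.
θ = atan2( sin Δλ · cos φ₂ , cos φ₁ · sin φ₂ − sin φ₁ · cos φ₂ · cos Δλ )
  = atan2(0.91602, -0.38064) = 112.565° → normalised to [0°, 360°): 112.565°.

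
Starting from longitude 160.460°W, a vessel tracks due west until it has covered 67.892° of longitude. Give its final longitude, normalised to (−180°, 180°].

131.648°E

Start at -160.460°; shift −67.892° → -228.352°.
-228.352° lies outside (−180°, 180°]; add 360° → +131.648°.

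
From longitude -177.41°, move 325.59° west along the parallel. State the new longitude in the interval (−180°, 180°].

Start at -177.41°; shift −325.59° → -503.00°.
-503.00° lies outside (−180°, 180°]; add 360° → -143.00°.

-143.00°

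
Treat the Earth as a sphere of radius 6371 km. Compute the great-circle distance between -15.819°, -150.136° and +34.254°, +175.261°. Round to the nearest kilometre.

Δλ = 175.261 − -150.136 = 325.397°; wrapped into (−180°, 180°]: -34.603°.
Δφ = 34.254 − -15.819 = 50.073°.
a = sin²(Δφ/2) + cos φ₁ · cos φ₂ · sin²(Δλ/2) = 0.249431.
c = 2·atan2(√a, √(1−a)) = 1.04588 rad → d = 6371·c ≈ 6663.33 km.

6663 km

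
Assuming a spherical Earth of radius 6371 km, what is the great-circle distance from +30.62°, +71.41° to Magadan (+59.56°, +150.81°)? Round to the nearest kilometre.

Δλ = 150.81 − 71.41 = 79.40°.
Δφ = 59.56 − 30.62 = 28.94°.
a = sin²(Δφ/2) + cos φ₁ · cos φ₂ · sin²(Δλ/2) = 0.240332.
c = 2·atan2(√a, √(1−a)) = 1.02472 rad → d = 6371·c ≈ 6528.51 km.

6529 km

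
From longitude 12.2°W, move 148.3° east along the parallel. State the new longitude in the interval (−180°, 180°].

Start at -12.2°; shift +148.3° → +136.1°.
+136.1° already lies in (−180°, 180°].

136.1°E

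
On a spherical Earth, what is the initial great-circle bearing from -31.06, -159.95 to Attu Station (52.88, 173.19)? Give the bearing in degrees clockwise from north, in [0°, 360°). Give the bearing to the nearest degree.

344°

Δλ = 173.19 − -159.95 = 333.14°; wrapped into (−180°, 180°]: -26.86°.
θ = atan2( sin Δλ · cos φ₂ , cos φ₁ · sin φ₂ − sin φ₁ · cos φ₂ · cos Δλ )
  = atan2(-0.27266, 0.96082) = -15.843° → normalised to [0°, 360°): 344.157°.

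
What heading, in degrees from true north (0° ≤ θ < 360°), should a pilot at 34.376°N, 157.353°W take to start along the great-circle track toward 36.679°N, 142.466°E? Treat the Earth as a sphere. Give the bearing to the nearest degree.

291°

Δλ = 142.466 − -157.353 = 299.819°; wrapped into (−180°, 180°]: -60.181°.
θ = atan2( sin Δλ · cos φ₂ , cos φ₁ · sin φ₂ − sin φ₁ · cos φ₂ · cos Δλ )
  = atan2(-0.69581, 0.26784) = -68.947° → normalised to [0°, 360°): 291.053°.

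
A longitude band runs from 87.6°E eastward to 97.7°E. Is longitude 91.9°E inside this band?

Yes

Band width going east from +87.6° to +97.7°: ((97.7 − 87.6) mod 360) = 10.1°.
Offset of +91.9° east of the west edge: ((91.9 − 87.6) mod 360) = 4.3°.
4.3° ≤ 10.1° ⇒ inside.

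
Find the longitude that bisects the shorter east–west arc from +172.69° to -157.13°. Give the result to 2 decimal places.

Signed shortest Δλ from +172.69° to -157.13° is +30.18°.
Midpoint longitude = +172.69° + (+30.18°)/2 = +172.69° + 15.09° = +187.78°.
Normalise into (−180°, 180°]: -172.22°.
(The naïve average (+172.69 + -157.13)/2 = 7.78° is on the wrong side of the globe.)

-172.22°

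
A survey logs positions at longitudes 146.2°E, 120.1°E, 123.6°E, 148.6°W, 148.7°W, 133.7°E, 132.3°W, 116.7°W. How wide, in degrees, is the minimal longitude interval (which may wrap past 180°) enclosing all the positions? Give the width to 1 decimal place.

123.2°

Sort the longitudes: -148.7°, -148.6°, -132.3°, -116.7°, +120.1°, +123.6°, +133.7°, +146.2°.
Eastward gaps between consecutive values (wrapping around): 0.1°, 16.3°, 15.6°, 236.8°, 3.5°, 10.1°, 12.5°, 65.1°.
Largest gap = 236.8° ⇒ minimal covering band is its complement: 360° − 236.8° = 123.2°.
Band runs from +120.1° eastward to -116.7°, crossing the antimeridian.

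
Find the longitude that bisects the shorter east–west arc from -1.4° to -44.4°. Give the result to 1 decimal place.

Signed shortest Δλ from -1.4° to -44.4° is -43.0°.
Midpoint longitude = -1.4° + (-43.0°)/2 = -1.4° − 21.5° = -22.9°.

-22.9°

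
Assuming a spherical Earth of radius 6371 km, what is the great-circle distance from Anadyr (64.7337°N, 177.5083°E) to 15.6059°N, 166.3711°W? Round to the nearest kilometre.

5598 km

Δλ = -166.3711 − 177.5083 = -343.8794°; wrapped into (−180°, 180°]: 16.1206°.
Δφ = 15.6059 − 64.7337 = -49.1278°.
a = sin²(Δφ/2) + cos φ₁ · cos φ₂ · sin²(Δλ/2) = 0.180895.
c = 2·atan2(√a, √(1−a)) = 0.87863 rad → d = 6371·c ≈ 5597.73 km.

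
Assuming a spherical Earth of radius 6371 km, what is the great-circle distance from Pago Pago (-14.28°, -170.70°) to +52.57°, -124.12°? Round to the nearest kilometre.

8666 km

Δλ = -124.12 − -170.70 = 46.58°.
Δφ = 52.57 − -14.28 = 66.85°.
a = sin²(Δφ/2) + cos φ₁ · cos φ₂ · sin²(Δλ/2) = 0.395510.
c = 2·atan2(√a, √(1−a)) = 1.36026 rad → d = 6371·c ≈ 8666.25 km.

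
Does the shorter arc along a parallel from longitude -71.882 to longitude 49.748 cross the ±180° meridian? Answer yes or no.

No

Signed shortest Δλ = ((49.748 − -71.882 + 180) mod 360) − 180 = 121.63°.
Going east by 121.63° from -71.882° reaches +49.748° without touching 180°.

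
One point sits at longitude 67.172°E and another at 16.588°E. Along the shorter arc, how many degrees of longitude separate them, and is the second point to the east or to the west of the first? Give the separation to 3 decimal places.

50.584° west

Raw difference: 16.588 − 67.172 = -50.584°.
Normalise into (−180°, 180°]: -50.584° stays -50.584°.
Negative ⇒ the second point lies to the west; separation 50.584°.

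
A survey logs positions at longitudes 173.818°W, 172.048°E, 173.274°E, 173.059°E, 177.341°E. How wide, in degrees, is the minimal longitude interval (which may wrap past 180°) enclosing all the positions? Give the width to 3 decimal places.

Sort the longitudes: -173.818°, +172.048°, +173.059°, +173.274°, +177.341°.
Eastward gaps between consecutive values (wrapping around): 345.866°, 1.011°, 0.215°, 4.067°, 8.841°.
Largest gap = 345.866° ⇒ minimal covering band is its complement: 360° − 345.866° = 14.134°.
Band runs from +172.048° eastward to -173.818°, crossing the antimeridian.

14.134°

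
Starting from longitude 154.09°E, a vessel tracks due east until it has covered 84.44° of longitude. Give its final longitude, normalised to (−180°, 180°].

121.47°W

Start at +154.09°; shift +84.44° → +238.53°.
+238.53° lies outside (−180°, 180°]; subtract 360° → -121.47°.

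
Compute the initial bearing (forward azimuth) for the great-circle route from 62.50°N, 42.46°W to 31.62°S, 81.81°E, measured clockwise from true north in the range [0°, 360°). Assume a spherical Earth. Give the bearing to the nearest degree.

75°

Δλ = 81.81 − -42.46 = 124.27°.
θ = atan2( sin Δλ · cos φ₂ , cos φ₁ · sin φ₂ − sin φ₁ · cos φ₂ · cos Δλ )
  = atan2(0.70371, 0.18323) = 75.405° → normalised to [0°, 360°): 75.405°.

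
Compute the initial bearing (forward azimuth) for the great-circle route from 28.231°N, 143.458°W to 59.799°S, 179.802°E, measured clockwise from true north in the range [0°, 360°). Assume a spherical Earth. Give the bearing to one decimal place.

197.5°

Δλ = 179.802 − -143.458 = 323.260°; wrapped into (−180°, 180°]: -36.740°.
θ = atan2( sin Δλ · cos φ₂ , cos φ₁ · sin φ₂ − sin φ₁ · cos φ₂ · cos Δλ )
  = atan2(-0.30091, -0.95214) = -162.462° → normalised to [0°, 360°): 197.538°.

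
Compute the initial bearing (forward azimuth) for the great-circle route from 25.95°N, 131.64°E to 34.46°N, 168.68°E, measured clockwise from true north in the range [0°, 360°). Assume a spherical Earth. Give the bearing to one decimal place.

Δλ = 168.68 − 131.64 = 37.04°.
θ = atan2( sin Δλ · cos φ₂ , cos φ₁ · sin φ₂ − sin φ₁ · cos φ₂ · cos Δλ )
  = atan2(0.49667, 0.22079) = 66.033° → normalised to [0°, 360°): 66.033°.

66.0°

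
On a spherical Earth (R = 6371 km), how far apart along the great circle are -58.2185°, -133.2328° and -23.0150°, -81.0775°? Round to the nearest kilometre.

Δλ = -81.0775 − -133.2328 = 52.1553°.
Δφ = -23.0150 − -58.2185 = 35.2035°.
a = sin²(Δφ/2) + cos φ₁ · cos φ₂ · sin²(Δλ/2) = 0.185119.
c = 2·atan2(√a, √(1−a)) = 0.88955 rad → d = 6371·c ≈ 5667.32 km.

5667 km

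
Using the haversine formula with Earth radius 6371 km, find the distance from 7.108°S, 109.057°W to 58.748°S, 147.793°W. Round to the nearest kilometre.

6617 km

Δλ = -147.793 − -109.057 = -38.736°.
Δφ = -58.748 − -7.108 = -51.640°.
a = sin²(Δφ/2) + cos φ₁ · cos φ₂ · sin²(Δλ/2) = 0.246320.
c = 2·atan2(√a, √(1−a)) = 1.03868 rad → d = 6371·c ≈ 6617.41 km.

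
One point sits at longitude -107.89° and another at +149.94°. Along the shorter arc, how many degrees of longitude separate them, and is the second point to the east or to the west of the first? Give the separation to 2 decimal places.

Raw difference: 149.94 − -107.89 = 257.83°.
Normalise into (−180°, 180°]: 257.83° − 360° = -102.17°.
Negative ⇒ the second point lies to the west; separation 102.17°.

102.17° west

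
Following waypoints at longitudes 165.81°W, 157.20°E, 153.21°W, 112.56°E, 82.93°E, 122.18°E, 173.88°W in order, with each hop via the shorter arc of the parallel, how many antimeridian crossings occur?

4

Leg 1: -165.81° → +157.20°, shortest Δλ = -36.99° (west) — crosses 180°.
Leg 2: +157.20° → -153.21°, shortest Δλ = 49.59° (east) — crosses 180°.
Leg 3: -153.21° → +112.56°, shortest Δλ = -94.23° (west) — crosses 180°.
Leg 4: +112.56° → +82.93°, shortest Δλ = -29.63° (west) — does not cross 180°.
Leg 5: +82.93° → +122.18°, shortest Δλ = 39.25° (east) — does not cross 180°.
Leg 6: +122.18° → -173.88°, shortest Δλ = 63.94° (east) — crosses 180°.
Total crossings: 4.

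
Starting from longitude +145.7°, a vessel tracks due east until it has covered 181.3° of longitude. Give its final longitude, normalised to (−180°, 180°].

-33.0°

Start at +145.7°; shift +181.3° → +327.0°.
+327.0° lies outside (−180°, 180°]; subtract 360° → -33.0°.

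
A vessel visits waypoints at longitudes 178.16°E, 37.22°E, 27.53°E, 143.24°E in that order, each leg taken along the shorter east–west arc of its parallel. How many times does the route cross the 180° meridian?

0

Leg 1: +178.16° → +37.22°, shortest Δλ = -140.94° (west) — does not cross 180°.
Leg 2: +37.22° → +27.53°, shortest Δλ = -9.69° (west) — does not cross 180°.
Leg 3: +27.53° → +143.24°, shortest Δλ = 115.71° (east) — does not cross 180°.
Total crossings: 0.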